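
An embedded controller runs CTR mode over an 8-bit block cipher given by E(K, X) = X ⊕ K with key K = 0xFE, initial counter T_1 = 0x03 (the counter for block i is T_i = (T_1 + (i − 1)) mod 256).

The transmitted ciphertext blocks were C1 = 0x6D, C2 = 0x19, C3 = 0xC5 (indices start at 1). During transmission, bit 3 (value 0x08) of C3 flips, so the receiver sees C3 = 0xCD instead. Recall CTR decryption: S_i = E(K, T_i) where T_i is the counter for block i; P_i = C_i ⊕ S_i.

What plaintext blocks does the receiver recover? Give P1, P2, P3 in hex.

Only C3 changed, to 0xCD. In CTR, a change in C_i flips the same bit in P_i only; the keystream is unaffected. Decrypting the received ciphertext:
P1: T = 0x03, S = E(K, T) = 0xFD; 0x6D ⊕ 0xFD = 0x90.
P2: T = 0x04, S = E(K, T) = 0xFA; 0x19 ⊕ 0xFA = 0xE3.
P3: T = 0x05, S = E(K, T) = 0xFB; 0xCD ⊕ 0xFB = 0x36.
Blocks that differ from the original plaintext: P3.

P1 = 0x90, P2 = 0xE3, P3 = 0x36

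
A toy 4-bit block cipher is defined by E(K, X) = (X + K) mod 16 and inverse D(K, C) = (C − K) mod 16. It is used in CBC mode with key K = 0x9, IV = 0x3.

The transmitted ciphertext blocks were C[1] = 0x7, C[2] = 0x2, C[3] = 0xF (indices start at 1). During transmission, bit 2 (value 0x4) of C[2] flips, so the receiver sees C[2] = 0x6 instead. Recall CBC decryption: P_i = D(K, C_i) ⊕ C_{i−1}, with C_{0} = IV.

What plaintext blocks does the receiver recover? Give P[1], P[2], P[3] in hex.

P[1] = 0xD, P[2] = 0xA, P[3] = 0x0

Only C[2] changed, to 0x6. In CBC, a change in C_i garbles P_i and flips the same bit in P_{i+1}. Decrypting the received ciphertext:
P[1]: D(K, 0x7) = 0xE; 0xE ⊕ 0x3 = 0xD.
P[2]: D(K, 0x6) = 0xD; 0xD ⊕ 0x7 = 0xA.
P[3]: D(K, 0xF) = 0x6; 0x6 ⊕ 0x6 = 0x0.
Blocks that differ from the original plaintext: P[2], P[3].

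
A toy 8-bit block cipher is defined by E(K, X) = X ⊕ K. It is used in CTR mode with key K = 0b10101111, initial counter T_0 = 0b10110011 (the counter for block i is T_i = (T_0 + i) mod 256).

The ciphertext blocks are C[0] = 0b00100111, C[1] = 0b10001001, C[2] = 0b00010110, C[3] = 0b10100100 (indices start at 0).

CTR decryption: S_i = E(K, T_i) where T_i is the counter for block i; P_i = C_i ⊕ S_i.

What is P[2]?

P[2]: T = 0b10110101, S = E(K, T) = 0b00011010; 0b00010110 ⊕ 0b00011010 = 0b00001100.

P[2] = 0b00001100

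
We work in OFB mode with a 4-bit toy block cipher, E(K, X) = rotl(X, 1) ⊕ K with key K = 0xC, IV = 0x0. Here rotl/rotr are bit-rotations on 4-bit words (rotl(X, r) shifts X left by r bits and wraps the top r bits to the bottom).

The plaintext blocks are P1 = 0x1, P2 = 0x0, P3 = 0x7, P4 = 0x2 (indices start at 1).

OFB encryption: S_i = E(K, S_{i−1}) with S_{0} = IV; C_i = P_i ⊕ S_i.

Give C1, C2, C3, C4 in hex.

C1 = 0xD, C2 = 0x5, C3 = 0x1, C4 = 0x2

C1: S = E(K, 0x0) = 0xC; 0x1 ⊕ 0xC = 0xD.
C2: S = E(K, 0xC) = 0x5; 0x0 ⊕ 0x5 = 0x5.
C3: S = E(K, 0x5) = 0x6; 0x7 ⊕ 0x6 = 0x1.
C4: S = E(K, 0x6) = 0x0; 0x2 ⊕ 0x0 = 0x2.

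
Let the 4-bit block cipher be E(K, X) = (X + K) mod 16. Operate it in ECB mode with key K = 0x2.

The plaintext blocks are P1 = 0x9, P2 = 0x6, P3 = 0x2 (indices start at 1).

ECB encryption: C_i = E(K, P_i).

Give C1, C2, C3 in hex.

C1 = 0xB, C2 = 0x8, C3 = 0x4

C1: E(K, 0x9) = 0xB.
C2: E(K, 0x6) = 0x8.
C3: E(K, 0x2) = 0x4.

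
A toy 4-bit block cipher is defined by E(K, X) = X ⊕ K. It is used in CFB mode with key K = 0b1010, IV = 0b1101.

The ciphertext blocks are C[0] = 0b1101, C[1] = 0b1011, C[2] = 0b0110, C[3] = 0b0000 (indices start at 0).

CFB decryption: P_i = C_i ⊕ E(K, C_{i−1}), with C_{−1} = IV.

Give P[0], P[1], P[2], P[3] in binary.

P[0]: E(K, 0b1101) = 0b0111; 0b1101 ⊕ 0b0111 = 0b1010.
P[1]: E(K, 0b1101) = 0b0111; 0b1011 ⊕ 0b0111 = 0b1100.
P[2]: E(K, 0b1011) = 0b0001; 0b0110 ⊕ 0b0001 = 0b0111.
P[3]: E(K, 0b0110) = 0b1100; 0b0000 ⊕ 0b1100 = 0b1100.

P[0] = 0b1010, P[1] = 0b1100, P[2] = 0b0111, P[3] = 0b1100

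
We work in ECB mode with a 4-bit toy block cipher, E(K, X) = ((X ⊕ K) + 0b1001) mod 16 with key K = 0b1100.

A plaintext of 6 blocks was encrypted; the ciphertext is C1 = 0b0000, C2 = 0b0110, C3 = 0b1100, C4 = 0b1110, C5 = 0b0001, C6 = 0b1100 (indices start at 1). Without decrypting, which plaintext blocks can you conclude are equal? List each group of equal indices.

ECB encrypts each block independently with the same key, so equal ciphertext blocks imply equal plaintext blocks.
C3 = C6 = 0b1100, so P3 = P6.

P3 = P6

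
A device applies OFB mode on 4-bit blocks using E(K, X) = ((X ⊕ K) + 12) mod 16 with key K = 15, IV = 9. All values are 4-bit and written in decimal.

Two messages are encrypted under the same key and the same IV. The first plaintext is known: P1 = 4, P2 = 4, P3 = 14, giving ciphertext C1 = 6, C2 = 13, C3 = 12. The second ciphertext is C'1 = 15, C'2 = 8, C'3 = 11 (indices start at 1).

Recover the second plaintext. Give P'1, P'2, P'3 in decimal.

P'1 = 13, P'2 = 1, P'3 = 9

In OFB with a reused IV, both messages share the same keystream S_i, so C_i ⊕ C'_i = P_i ⊕ P'_i and thus P'_i = P_i ⊕ C_i ⊕ C'_i.
P'1: 4 ⊕ 6 ⊕ 15 = 13.
P'2: 4 ⊕ 13 ⊕ 8 = 1.
P'3: 14 ⊕ 12 ⊕ 11 = 9.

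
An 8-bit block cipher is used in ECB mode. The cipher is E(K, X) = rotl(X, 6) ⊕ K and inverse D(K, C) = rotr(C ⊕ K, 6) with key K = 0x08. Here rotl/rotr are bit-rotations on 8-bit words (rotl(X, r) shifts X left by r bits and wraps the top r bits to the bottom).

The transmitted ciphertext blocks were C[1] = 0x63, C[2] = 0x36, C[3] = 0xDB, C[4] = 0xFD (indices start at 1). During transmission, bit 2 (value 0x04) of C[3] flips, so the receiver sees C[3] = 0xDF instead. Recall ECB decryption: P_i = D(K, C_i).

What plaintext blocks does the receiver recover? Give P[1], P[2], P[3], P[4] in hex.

Only C[3] changed, to 0xDF. In ECB, a change in C_i affects only P_i. Decrypting the received ciphertext:
P[1]: D(K, 0x63) = 0xAD.
P[2]: D(K, 0x36) = 0xF8.
P[3]: D(K, 0xDF) = 0x5F.
P[4]: D(K, 0xFD) = 0xD7.
Blocks that differ from the original plaintext: P[3].

P[1] = 0xAD, P[2] = 0xF8, P[3] = 0x5F, P[4] = 0xD7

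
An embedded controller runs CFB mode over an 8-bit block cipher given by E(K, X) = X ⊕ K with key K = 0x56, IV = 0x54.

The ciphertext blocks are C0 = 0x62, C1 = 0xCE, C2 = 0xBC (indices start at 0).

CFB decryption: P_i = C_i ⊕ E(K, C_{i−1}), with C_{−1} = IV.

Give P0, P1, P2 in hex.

P0: E(K, 0x54) = 0x02; 0x62 ⊕ 0x02 = 0x60.
P1: E(K, 0x62) = 0x34; 0xCE ⊕ 0x34 = 0xFA.
P2: E(K, 0xCE) = 0x98; 0xBC ⊕ 0x98 = 0x24.

P0 = 0x60, P1 = 0xFA, P2 = 0x24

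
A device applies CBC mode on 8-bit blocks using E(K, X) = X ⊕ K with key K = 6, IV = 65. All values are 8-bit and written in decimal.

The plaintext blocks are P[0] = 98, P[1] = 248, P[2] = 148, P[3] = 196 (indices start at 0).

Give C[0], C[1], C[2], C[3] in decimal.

C[0] = 37, C[1] = 219, C[2] = 73, C[3] = 139

CBC encryption: C_i = E(K, P_i ⊕ C_{i−1}), with C_{−1} = IV.
C[0]: P[0] ⊕ 65 = 35; E(K, 35) = 37.
C[1]: P[1] ⊕ 37 = 221; E(K, 221) = 219.
C[2]: P[2] ⊕ 219 = 79; E(K, 79) = 73.
C[3]: P[3] ⊕ 73 = 141; E(K, 141) = 139.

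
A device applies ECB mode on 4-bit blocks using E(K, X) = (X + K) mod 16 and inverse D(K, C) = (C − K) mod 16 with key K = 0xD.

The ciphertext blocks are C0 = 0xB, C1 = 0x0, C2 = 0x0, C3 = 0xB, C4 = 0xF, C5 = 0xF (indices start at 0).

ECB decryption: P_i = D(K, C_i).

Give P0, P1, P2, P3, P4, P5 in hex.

P0: D(K, 0xB) = 0xE.
P1: D(K, 0x0) = 0x3.
P2: D(K, 0x0) = 0x3.
P3: D(K, 0xB) = 0xE.
P4: D(K, 0xF) = 0x2.
P5: D(K, 0xF) = 0x2.

P0 = 0xE, P1 = 0x3, P2 = 0x3, P3 = 0xE, P4 = 0x2, P5 = 0x2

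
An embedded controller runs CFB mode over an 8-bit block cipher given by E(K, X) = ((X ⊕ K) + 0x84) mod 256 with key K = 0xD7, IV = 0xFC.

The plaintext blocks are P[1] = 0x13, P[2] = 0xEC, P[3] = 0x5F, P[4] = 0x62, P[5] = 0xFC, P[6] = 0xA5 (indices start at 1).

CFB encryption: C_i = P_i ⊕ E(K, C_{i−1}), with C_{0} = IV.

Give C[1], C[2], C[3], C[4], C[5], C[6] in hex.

C[1]: E(K, 0xFC) = 0xAF; 0x13 ⊕ 0xAF = 0xBC.
C[2]: E(K, 0xBC) = 0xEF; 0xEC ⊕ 0xEF = 0x03.
C[3]: E(K, 0x03) = 0x58; 0x5F ⊕ 0x58 = 0x07.
C[4]: E(K, 0x07) = 0x54; 0x62 ⊕ 0x54 = 0x36.
C[5]: E(K, 0x36) = 0x65; 0xFC ⊕ 0x65 = 0x99.
C[6]: E(K, 0x99) = 0xD2; 0xA5 ⊕ 0xD2 = 0x77.

C[1] = 0xBC, C[2] = 0x03, C[3] = 0x07, C[4] = 0x36, C[5] = 0x99, C[6] = 0x77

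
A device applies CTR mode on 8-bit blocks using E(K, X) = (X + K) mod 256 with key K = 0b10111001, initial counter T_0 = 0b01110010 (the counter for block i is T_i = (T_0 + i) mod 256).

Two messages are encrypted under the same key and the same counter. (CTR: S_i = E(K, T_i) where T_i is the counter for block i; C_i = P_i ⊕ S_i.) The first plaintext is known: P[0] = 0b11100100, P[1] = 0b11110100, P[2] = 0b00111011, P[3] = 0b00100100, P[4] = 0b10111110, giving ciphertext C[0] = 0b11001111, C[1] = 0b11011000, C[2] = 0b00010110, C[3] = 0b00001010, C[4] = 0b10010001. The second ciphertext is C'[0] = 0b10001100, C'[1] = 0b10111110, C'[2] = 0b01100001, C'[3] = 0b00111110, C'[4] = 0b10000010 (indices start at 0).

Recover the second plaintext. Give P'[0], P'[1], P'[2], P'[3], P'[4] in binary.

In CTR with a reused counter, both messages share the same keystream S_i, so C_i ⊕ C'_i = P_i ⊕ P'_i and thus P'_i = P_i ⊕ C_i ⊕ C'_i.
P'[0]: 0b11100100 ⊕ 0b11001111 ⊕ 0b10001100 = 0b10100111.
P'[1]: 0b11110100 ⊕ 0b11011000 ⊕ 0b10111110 = 0b10010010.
P'[2]: 0b00111011 ⊕ 0b00010110 ⊕ 0b01100001 = 0b01001100.
P'[3]: 0b00100100 ⊕ 0b00001010 ⊕ 0b00111110 = 0b00010000.
P'[4]: 0b10111110 ⊕ 0b10010001 ⊕ 0b10000010 = 0b10101101.

P'[0] = 0b10100111, P'[1] = 0b10010010, P'[2] = 0b01001100, P'[3] = 0b00010000, P'[4] = 0b10101101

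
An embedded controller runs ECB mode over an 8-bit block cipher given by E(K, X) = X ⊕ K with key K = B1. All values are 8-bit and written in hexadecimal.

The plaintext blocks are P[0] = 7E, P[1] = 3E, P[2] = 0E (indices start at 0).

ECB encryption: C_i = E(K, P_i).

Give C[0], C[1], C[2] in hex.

C[0] = CF, C[1] = 8F, C[2] = BF

C[0]: E(K, 7E) = CF.
C[1]: E(K, 3E) = 8F.
C[2]: E(K, 0E) = BF.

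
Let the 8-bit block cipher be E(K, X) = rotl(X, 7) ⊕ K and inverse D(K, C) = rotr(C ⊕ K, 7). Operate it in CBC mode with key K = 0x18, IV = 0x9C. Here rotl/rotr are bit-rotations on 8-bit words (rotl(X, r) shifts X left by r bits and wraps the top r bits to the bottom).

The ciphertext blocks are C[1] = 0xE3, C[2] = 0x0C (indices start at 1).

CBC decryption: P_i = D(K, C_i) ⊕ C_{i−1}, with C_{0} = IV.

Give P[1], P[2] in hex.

P[1]: D(K, 0xE3) = 0xF7; 0xF7 ⊕ 0x9C = 0x6B.
P[2]: D(K, 0x0C) = 0x28; 0x28 ⊕ 0xE3 = 0xCB.

P[1] = 0x6B, P[2] = 0xCB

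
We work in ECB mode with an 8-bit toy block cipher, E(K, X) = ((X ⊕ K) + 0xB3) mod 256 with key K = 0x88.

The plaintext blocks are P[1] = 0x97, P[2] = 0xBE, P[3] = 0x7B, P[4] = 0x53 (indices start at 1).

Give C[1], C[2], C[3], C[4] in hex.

ECB encryption: C_i = E(K, P_i).
C[1]: E(K, 0x97) = 0xD2.
C[2]: E(K, 0xBE) = 0xE9.
C[3]: E(K, 0x7B) = 0xA6.
C[4]: E(K, 0x53) = 0x8E.

C[1] = 0xD2, C[2] = 0xE9, C[3] = 0xA6, C[4] = 0x8E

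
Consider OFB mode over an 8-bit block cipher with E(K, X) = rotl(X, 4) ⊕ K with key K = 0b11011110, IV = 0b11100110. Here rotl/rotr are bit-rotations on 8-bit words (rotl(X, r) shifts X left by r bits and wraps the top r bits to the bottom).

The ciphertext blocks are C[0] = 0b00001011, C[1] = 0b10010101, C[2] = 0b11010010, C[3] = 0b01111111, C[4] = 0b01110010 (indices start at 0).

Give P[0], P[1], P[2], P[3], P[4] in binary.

OFB decryption: S_i = E(K, S_{i−1}) with S_{−1} = IV; P_i = C_i ⊕ S_i.
P[0]: S = E(K, 0b11100110) = 0b10110000; 0b00001011 ⊕ 0b10110000 = 0b10111011.
P[1]: S = E(K, 0b10110000) = 0b11010101; 0b10010101 ⊕ 0b11010101 = 0b01000000.
P[2]: S = E(K, 0b11010101) = 0b10000011; 0b11010010 ⊕ 0b10000011 = 0b01010001.
P[3]: S = E(K, 0b10000011) = 0b11100110; 0b01111111 ⊕ 0b11100110 = 0b10011001.
P[4]: S = E(K, 0b11100110) = 0b10110000; 0b01110010 ⊕ 0b10110000 = 0b11000010.

P[0] = 0b10111011, P[1] = 0b01000000, P[2] = 0b01010001, P[3] = 0b10011001, P[4] = 0b11000010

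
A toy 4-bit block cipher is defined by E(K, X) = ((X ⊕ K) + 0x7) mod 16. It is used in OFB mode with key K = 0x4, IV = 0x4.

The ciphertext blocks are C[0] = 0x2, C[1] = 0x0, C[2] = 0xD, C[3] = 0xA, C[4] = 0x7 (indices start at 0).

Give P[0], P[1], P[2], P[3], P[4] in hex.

OFB decryption: S_i = E(K, S_{i−1}) with S_{−1} = IV; P_i = C_i ⊕ S_i.
P[0]: S = E(K, 0x4) = 0x7; 0x2 ⊕ 0x7 = 0x5.
P[1]: S = E(K, 0x7) = 0xA; 0x0 ⊕ 0xA = 0xA.
P[2]: S = E(K, 0xA) = 0x5; 0xD ⊕ 0x5 = 0x8.
P[3]: S = E(K, 0x5) = 0x8; 0xA ⊕ 0x8 = 0x2.
P[4]: S = E(K, 0x8) = 0x3; 0x7 ⊕ 0x3 = 0x4.

P[0] = 0x5, P[1] = 0xA, P[2] = 0x8, P[3] = 0x2, P[4] = 0x4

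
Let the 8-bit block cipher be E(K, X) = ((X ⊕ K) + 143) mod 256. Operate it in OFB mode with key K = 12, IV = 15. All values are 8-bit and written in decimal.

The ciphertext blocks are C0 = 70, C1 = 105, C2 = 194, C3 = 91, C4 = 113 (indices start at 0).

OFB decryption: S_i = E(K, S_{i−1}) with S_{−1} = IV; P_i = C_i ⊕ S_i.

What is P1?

P1 = 68

P0: S = E(K, 15) = 146; 70 ⊕ 146 = 212.
P1: S = E(K, 146) = 45; 105 ⊕ 45 = 68.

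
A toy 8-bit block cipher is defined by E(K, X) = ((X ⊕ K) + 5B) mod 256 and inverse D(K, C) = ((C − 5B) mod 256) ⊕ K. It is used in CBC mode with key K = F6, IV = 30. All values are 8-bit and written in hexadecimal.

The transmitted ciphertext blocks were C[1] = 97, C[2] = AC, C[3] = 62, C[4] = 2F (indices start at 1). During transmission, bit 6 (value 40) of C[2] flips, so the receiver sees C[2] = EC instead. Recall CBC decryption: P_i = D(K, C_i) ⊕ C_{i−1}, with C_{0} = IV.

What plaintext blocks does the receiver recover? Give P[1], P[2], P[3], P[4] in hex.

Only C[2] changed, to EC. In CBC, a change in C_i garbles P_i and flips the same bit in P_{i+1}. Decrypting the received ciphertext:
P[1]: D(K, 97) = CA; CA ⊕ 30 = FA.
P[2]: D(K, EC) = 67; 67 ⊕ 97 = F0.
P[3]: D(K, 62) = F1; F1 ⊕ EC = 1D.
P[4]: D(K, 2F) = 22; 22 ⊕ 62 = 40.
Blocks that differ from the original plaintext: P[2], P[3].

P[1] = FA, P[2] = F0, P[3] = 1D, P[4] = 40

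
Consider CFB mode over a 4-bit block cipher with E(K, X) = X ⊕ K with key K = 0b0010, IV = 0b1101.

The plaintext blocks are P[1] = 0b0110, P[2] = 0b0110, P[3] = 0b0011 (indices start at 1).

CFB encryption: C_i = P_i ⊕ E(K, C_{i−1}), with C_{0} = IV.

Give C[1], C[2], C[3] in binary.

C[1] = 0b1001, C[2] = 0b1101, C[3] = 0b1100

C[1]: E(K, 0b1101) = 0b1111; 0b0110 ⊕ 0b1111 = 0b1001.
C[2]: E(K, 0b1001) = 0b1011; 0b0110 ⊕ 0b1011 = 0b1101.
C[3]: E(K, 0b1101) = 0b1111; 0b0011 ⊕ 0b1111 = 0b1100.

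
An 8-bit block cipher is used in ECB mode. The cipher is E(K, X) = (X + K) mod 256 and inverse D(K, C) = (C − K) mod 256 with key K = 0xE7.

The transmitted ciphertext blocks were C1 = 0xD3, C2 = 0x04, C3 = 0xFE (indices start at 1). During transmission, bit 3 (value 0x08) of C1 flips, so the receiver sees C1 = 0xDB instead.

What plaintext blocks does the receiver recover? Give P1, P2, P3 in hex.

P1 = 0xF4, P2 = 0x1D, P3 = 0x17

ECB decryption: P_i = D(K, C_i).
Only C1 changed, to 0xDB. In ECB, a change in C_i affects only P_i. Decrypting the received ciphertext:
P1: D(K, 0xDB) = 0xF4.
P2: D(K, 0x04) = 0x1D.
P3: D(K, 0xFE) = 0x17.
Blocks that differ from the original plaintext: P1.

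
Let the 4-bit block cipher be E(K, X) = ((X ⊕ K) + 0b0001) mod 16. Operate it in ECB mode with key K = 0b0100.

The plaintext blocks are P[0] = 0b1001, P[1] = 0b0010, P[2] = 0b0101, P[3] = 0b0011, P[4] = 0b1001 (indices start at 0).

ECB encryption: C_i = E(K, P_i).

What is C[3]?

C[3] = 0b1000

C[3]: E(K, 0b0011) = 0b1000.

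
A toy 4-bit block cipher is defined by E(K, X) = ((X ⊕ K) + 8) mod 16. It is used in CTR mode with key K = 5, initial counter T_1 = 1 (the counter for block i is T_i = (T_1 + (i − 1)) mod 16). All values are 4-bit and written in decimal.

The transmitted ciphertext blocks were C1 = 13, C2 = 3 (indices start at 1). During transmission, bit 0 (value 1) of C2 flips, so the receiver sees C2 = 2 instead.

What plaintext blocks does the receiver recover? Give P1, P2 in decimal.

CTR decryption: S_i = E(K, T_i) where T_i is the counter for block i; P_i = C_i ⊕ S_i.
Only C2 changed, to 2. In CTR, a change in C_i flips the same bit in P_i only; the keystream is unaffected. Decrypting the received ciphertext:
P1: T = 1, S = E(K, T) = 12; 13 ⊕ 12 = 1.
P2: T = 2, S = E(K, T) = 15; 2 ⊕ 15 = 13.
Blocks that differ from the original plaintext: P2.

P1 = 1, P2 = 13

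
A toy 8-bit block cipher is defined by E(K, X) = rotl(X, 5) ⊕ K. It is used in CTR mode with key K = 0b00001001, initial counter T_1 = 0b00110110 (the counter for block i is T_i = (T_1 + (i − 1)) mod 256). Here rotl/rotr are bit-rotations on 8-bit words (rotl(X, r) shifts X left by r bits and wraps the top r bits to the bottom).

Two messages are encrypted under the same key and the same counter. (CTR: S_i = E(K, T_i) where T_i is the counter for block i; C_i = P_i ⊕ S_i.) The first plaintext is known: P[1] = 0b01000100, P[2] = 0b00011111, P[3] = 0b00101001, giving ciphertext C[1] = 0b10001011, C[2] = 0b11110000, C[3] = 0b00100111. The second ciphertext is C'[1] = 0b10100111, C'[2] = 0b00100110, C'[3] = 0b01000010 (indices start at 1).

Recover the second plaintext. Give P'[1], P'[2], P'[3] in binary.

P'[1] = 0b01101000, P'[2] = 0b11001001, P'[3] = 0b01001100

In CTR with a reused counter, both messages share the same keystream S_i, so C_i ⊕ C'_i = P_i ⊕ P'_i and thus P'_i = P_i ⊕ C_i ⊕ C'_i.
P'[1]: 0b01000100 ⊕ 0b10001011 ⊕ 0b10100111 = 0b01101000.
P'[2]: 0b00011111 ⊕ 0b11110000 ⊕ 0b00100110 = 0b11001001.
P'[3]: 0b00101001 ⊕ 0b00100111 ⊕ 0b01000010 = 0b01001100.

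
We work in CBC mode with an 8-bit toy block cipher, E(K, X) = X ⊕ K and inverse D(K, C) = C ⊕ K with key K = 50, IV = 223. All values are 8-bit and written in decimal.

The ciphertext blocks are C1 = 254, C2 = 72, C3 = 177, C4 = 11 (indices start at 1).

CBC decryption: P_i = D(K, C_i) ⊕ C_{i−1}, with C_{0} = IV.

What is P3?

P3 = 203

P3: D(K, 177) = 131; 131 ⊕ 72 = 203.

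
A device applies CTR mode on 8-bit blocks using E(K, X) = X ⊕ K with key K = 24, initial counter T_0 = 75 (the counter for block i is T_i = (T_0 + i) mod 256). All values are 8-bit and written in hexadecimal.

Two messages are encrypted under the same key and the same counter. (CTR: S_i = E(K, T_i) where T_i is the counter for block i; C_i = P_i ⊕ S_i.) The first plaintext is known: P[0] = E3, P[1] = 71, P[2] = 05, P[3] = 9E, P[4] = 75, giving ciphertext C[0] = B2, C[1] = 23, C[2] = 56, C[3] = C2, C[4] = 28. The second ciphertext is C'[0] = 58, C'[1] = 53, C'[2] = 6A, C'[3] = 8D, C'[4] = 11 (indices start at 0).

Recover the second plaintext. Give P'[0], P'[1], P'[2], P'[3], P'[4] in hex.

In CTR with a reused counter, both messages share the same keystream S_i, so C_i ⊕ C'_i = P_i ⊕ P'_i and thus P'_i = P_i ⊕ C_i ⊕ C'_i.
P'[0]: E3 ⊕ B2 ⊕ 58 = 09.
P'[1]: 71 ⊕ 23 ⊕ 53 = 01.
P'[2]: 05 ⊕ 56 ⊕ 6A = 39.
P'[3]: 9E ⊕ C2 ⊕ 8D = D1.
P'[4]: 75 ⊕ 28 ⊕ 11 = 4C.

P'[0] = 09, P'[1] = 01, P'[2] = 39, P'[3] = D1, P'[4] = 4C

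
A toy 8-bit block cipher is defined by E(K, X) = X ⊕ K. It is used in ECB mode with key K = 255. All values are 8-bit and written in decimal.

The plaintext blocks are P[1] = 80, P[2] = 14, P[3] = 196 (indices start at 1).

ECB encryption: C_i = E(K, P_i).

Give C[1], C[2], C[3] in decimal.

C[1]: E(K, 80) = 175.
C[2]: E(K, 14) = 241.
C[3]: E(K, 196) = 59.

C[1] = 175, C[2] = 241, C[3] = 59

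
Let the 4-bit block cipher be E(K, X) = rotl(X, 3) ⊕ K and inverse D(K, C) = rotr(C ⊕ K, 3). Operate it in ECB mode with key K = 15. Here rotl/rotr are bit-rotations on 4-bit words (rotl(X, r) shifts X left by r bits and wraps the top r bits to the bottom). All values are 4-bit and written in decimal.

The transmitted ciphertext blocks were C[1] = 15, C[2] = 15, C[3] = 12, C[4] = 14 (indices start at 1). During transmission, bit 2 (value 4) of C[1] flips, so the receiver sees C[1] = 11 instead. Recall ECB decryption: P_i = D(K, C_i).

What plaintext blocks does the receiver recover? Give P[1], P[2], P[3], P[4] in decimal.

P[1] = 8, P[2] = 0, P[3] = 6, P[4] = 2

Only C[1] changed, to 11. In ECB, a change in C_i affects only P_i. Decrypting the received ciphertext:
P[1]: D(K, 11) = 8.
P[2]: D(K, 15) = 0.
P[3]: D(K, 12) = 6.
P[4]: D(K, 14) = 2.
Blocks that differ from the original plaintext: P[1].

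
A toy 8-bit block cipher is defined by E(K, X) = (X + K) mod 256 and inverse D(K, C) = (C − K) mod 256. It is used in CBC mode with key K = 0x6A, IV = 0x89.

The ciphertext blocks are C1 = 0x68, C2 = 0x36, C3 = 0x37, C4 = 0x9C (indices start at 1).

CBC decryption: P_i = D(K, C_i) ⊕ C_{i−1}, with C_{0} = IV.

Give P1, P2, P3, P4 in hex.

P1: D(K, 0x68) = 0xFE; 0xFE ⊕ 0x89 = 0x77.
P2: D(K, 0x36) = 0xCC; 0xCC ⊕ 0x68 = 0xA4.
P3: D(K, 0x37) = 0xCD; 0xCD ⊕ 0x36 = 0xFB.
P4: D(K, 0x9C) = 0x32; 0x32 ⊕ 0x37 = 0x05.

P1 = 0x77, P2 = 0xA4, P3 = 0xFB, P4 = 0x05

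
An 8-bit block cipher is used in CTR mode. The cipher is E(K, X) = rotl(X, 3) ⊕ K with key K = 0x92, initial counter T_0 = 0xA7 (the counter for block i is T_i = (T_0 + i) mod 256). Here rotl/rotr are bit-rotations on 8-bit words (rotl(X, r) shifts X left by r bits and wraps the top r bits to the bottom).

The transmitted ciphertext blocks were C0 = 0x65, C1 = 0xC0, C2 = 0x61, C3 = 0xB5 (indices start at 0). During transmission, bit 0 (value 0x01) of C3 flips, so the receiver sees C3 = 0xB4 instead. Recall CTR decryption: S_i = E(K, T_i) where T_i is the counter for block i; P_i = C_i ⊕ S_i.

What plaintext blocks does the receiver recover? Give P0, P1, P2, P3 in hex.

Only C3 changed, to 0xB4. In CTR, a change in C_i flips the same bit in P_i only; the keystream is unaffected. Decrypting the received ciphertext:
P0: T = 0xA7, S = E(K, T) = 0xAF; 0x65 ⊕ 0xAF = 0xCA.
P1: T = 0xA8, S = E(K, T) = 0xD7; 0xC0 ⊕ 0xD7 = 0x17.
P2: T = 0xA9, S = E(K, T) = 0xDF; 0x61 ⊕ 0xDF = 0xBE.
P3: T = 0xAA, S = E(K, T) = 0xC7; 0xB4 ⊕ 0xC7 = 0x73.
Blocks that differ from the original plaintext: P3.

P0 = 0xCA, P1 = 0x17, P2 = 0xBE, P3 = 0x73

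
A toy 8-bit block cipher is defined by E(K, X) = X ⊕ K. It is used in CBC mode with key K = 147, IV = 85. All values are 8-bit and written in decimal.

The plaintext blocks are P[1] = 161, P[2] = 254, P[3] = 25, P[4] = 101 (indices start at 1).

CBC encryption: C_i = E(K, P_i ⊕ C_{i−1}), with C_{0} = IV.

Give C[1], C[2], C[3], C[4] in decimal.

C[1]: P[1] ⊕ 85 = 244; E(K, 244) = 103.
C[2]: P[2] ⊕ 103 = 153; E(K, 153) = 10.
C[3]: P[3] ⊕ 10 = 19; E(K, 19) = 128.
C[4]: P[4] ⊕ 128 = 229; E(K, 229) = 118.

C[1] = 103, C[2] = 10, C[3] = 128, C[4] = 118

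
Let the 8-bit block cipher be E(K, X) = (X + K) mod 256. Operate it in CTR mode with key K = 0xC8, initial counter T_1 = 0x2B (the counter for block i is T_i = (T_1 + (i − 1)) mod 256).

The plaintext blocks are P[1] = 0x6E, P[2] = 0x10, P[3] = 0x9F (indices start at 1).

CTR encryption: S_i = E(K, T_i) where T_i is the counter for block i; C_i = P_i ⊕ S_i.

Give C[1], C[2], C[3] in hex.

C[1]: T = 0x2B, S = E(K, T) = 0xF3; 0x6E ⊕ 0xF3 = 0x9D.
C[2]: T = 0x2C, S = E(K, T) = 0xF4; 0x10 ⊕ 0xF4 = 0xE4.
C[3]: T = 0x2D, S = E(K, T) = 0xF5; 0x9F ⊕ 0xF5 = 0x6A.

C[1] = 0x9D, C[2] = 0xE4, C[3] = 0x6A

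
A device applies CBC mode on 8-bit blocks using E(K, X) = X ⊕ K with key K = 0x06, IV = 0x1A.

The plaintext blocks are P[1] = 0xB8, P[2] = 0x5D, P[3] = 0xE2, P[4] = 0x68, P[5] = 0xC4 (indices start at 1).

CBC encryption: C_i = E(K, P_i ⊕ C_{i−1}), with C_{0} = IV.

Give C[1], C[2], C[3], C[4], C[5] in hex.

C[1]: P[1] ⊕ 0x1A = 0xA2; E(K, 0xA2) = 0xA4.
C[2]: P[2] ⊕ 0xA4 = 0xF9; E(K, 0xF9) = 0xFF.
C[3]: P[3] ⊕ 0xFF = 0x1D; E(K, 0x1D) = 0x1B.
C[4]: P[4] ⊕ 0x1B = 0x73; E(K, 0x73) = 0x75.
C[5]: P[5] ⊕ 0x75 = 0xB1; E(K, 0xB1) = 0xB7.

C[1] = 0xA4, C[2] = 0xFF, C[3] = 0x1B, C[4] = 0x75, C[5] = 0xB7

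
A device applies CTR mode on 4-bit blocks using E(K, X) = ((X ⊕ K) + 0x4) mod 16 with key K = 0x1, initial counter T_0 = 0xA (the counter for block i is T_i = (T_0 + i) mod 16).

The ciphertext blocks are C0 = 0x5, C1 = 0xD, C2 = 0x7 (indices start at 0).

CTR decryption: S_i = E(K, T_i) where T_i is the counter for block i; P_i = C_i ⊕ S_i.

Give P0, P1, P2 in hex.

P0: T = 0xA, S = E(K, T) = 0xF; 0x5 ⊕ 0xF = 0xA.
P1: T = 0xB, S = E(K, T) = 0xE; 0xD ⊕ 0xE = 0x3.
P2: T = 0xC, S = E(K, T) = 0x1; 0x7 ⊕ 0x1 = 0x6.

P0 = 0xA, P1 = 0x3, P2 = 0x6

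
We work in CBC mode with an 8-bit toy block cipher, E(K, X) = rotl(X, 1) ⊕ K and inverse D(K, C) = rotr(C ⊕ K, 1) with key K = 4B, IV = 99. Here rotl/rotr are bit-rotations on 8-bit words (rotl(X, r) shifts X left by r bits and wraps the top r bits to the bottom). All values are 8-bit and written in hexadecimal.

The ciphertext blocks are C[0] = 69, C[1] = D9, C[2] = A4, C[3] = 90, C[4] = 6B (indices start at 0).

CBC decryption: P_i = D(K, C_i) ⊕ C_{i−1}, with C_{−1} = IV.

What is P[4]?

P[4] = 80

P[4]: D(K, 6B) = 10; 10 ⊕ 90 = 80.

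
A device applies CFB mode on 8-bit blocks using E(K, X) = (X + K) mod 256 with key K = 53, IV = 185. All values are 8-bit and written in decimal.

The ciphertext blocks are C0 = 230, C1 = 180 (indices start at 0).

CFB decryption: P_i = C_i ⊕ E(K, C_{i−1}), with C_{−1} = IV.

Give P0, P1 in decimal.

P0: E(K, 185) = 238; 230 ⊕ 238 = 8.
P1: E(K, 230) = 27; 180 ⊕ 27 = 175.

P0 = 8, P1 = 175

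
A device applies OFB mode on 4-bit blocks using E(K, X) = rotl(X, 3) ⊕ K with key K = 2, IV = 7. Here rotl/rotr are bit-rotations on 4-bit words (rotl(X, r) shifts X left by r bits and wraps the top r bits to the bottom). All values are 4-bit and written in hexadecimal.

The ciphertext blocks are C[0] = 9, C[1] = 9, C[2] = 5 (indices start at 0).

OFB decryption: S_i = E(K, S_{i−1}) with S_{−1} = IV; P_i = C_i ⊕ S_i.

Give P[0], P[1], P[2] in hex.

P[0]: S = E(K, 7) = 9; 9 ⊕ 9 = 0.
P[1]: S = E(K, 9) = E; 9 ⊕ E = 7.
P[2]: S = E(K, E) = 5; 5 ⊕ 5 = 0.

P[0] = 0, P[1] = 7, P[2] = 0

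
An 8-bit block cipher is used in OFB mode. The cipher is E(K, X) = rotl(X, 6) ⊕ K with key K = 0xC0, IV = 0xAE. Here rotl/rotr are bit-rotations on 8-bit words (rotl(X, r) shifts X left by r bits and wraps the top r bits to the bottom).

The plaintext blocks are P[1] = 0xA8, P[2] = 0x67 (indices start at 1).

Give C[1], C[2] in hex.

C[1] = 0xC3, C[2] = 0x7D

OFB encryption: S_i = E(K, S_{i−1}) with S_{0} = IV; C_i = P_i ⊕ S_i.
C[1]: S = E(K, 0xAE) = 0x6B; 0xA8 ⊕ 0x6B = 0xC3.
C[2]: S = E(K, 0x6B) = 0x1A; 0x67 ⊕ 0x1A = 0x7D.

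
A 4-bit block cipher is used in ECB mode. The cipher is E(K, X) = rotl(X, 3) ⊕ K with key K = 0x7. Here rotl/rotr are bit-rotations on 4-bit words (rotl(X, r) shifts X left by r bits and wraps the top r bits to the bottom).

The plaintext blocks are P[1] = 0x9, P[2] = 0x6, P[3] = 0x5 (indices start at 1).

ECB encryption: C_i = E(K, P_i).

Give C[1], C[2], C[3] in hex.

C[1]: E(K, 0x9) = 0xB.
C[2]: E(K, 0x6) = 0x4.
C[3]: E(K, 0x5) = 0xD.

C[1] = 0xB, C[2] = 0x4, C[3] = 0xD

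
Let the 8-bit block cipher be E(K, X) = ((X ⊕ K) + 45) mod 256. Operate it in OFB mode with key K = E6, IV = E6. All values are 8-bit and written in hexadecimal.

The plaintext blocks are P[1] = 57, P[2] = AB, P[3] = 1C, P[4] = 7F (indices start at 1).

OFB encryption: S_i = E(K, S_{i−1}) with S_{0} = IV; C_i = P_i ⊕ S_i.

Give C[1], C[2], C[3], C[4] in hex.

C[1]: S = E(K, E6) = 45; 57 ⊕ 45 = 12.
C[2]: S = E(K, 45) = E8; AB ⊕ E8 = 43.
C[3]: S = E(K, E8) = 53; 1C ⊕ 53 = 4F.
C[4]: S = E(K, 53) = FA; 7F ⊕ FA = 85.

C[1] = 12, C[2] = 43, C[3] = 4F, C[4] = 85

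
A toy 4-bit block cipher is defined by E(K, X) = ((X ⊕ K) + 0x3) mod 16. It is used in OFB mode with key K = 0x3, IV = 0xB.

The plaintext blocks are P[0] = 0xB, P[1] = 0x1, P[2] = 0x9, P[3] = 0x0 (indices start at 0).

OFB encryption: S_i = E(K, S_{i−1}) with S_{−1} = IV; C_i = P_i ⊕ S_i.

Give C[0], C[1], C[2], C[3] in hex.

C[0]: S = E(K, 0xB) = 0xB; 0xB ⊕ 0xB = 0x0.
C[1]: S = E(K, 0xB) = 0xB; 0x1 ⊕ 0xB = 0xA.
C[2]: S = E(K, 0xB) = 0xB; 0x9 ⊕ 0xB = 0x2.
C[3]: S = E(K, 0xB) = 0xB; 0x0 ⊕ 0xB = 0xB.

C[0] = 0x0, C[1] = 0xA, C[2] = 0x2, C[3] = 0xB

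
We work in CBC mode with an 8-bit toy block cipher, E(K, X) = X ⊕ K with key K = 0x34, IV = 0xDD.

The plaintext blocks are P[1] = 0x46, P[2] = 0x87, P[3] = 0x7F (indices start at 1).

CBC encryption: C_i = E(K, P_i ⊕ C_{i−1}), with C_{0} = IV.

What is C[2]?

C[2] = 0x1C

C[1]: P[1] ⊕ 0xDD = 0x9B; E(K, 0x9B) = 0xAF.
C[2]: P[2] ⊕ 0xAF = 0x28; E(K, 0x28) = 0x1C.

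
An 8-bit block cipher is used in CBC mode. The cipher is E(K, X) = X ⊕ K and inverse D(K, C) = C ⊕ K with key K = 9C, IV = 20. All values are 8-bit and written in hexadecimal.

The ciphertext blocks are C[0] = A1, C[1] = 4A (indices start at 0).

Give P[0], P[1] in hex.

CBC decryption: P_i = D(K, C_i) ⊕ C_{i−1}, with C_{−1} = IV.
P[0]: D(K, A1) = 3D; 3D ⊕ 20 = 1D.
P[1]: D(K, 4A) = D6; D6 ⊕ A1 = 77.

P[0] = 1D, P[1] = 77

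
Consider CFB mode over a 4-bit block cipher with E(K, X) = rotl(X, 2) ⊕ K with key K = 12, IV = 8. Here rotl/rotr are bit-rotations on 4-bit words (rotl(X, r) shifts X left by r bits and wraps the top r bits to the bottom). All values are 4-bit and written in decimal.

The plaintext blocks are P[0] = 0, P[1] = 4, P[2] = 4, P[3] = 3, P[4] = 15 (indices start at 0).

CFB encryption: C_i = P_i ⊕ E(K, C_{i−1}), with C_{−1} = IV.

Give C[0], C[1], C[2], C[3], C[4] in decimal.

C[0] = 14, C[1] = 3, C[2] = 4, C[3] = 14, C[4] = 8

C[0]: E(K, 8) = 14; 0 ⊕ 14 = 14.
C[1]: E(K, 14) = 7; 4 ⊕ 7 = 3.
C[2]: E(K, 3) = 0; 4 ⊕ 0 = 4.
C[3]: E(K, 4) = 13; 3 ⊕ 13 = 14.
C[4]: E(K, 14) = 7; 15 ⊕ 7 = 8.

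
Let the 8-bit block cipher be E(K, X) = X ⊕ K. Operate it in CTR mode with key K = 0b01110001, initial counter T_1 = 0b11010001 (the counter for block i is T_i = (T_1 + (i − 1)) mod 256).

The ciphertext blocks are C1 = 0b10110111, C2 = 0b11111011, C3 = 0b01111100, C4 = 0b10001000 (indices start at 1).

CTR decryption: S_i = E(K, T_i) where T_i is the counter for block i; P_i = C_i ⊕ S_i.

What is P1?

P1: T = 0b11010001, S = E(K, T) = 0b10100000; 0b10110111 ⊕ 0b10100000 = 0b00010111.

P1 = 0b00010111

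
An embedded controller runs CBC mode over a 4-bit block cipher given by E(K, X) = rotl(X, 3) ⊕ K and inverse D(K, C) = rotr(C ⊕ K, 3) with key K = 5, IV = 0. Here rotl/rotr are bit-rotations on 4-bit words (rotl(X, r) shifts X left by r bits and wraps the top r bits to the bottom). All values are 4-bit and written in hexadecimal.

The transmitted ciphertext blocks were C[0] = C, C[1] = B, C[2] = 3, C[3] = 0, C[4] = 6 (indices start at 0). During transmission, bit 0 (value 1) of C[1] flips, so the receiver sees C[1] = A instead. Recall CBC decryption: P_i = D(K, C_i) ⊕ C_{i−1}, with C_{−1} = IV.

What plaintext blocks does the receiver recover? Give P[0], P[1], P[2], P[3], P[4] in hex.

Only C[1] changed, to A. In CBC, a change in C_i garbles P_i and flips the same bit in P_{i+1}. Decrypting the received ciphertext:
P[0]: D(K, C) = 3; 3 ⊕ 0 = 3.
P[1]: D(K, A) = F; F ⊕ C = 3.
P[2]: D(K, 3) = C; C ⊕ A = 6.
P[3]: D(K, 0) = A; A ⊕ 3 = 9.
P[4]: D(K, 6) = 6; 6 ⊕ 0 = 6.
Blocks that differ from the original plaintext: P[1], P[2].

P[0] = 3, P[1] = 3, P[2] = 6, P[3] = 9, P[4] = 6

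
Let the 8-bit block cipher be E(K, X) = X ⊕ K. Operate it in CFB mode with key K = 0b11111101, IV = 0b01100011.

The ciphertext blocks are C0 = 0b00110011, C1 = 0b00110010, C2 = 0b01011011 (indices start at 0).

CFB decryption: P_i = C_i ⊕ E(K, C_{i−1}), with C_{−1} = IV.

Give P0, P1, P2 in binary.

P0 = 0b10101101, P1 = 0b11111100, P2 = 0b10010100

P0: E(K, 0b01100011) = 0b10011110; 0b00110011 ⊕ 0b10011110 = 0b10101101.
P1: E(K, 0b00110011) = 0b11001110; 0b00110010 ⊕ 0b11001110 = 0b11111100.
P2: E(K, 0b00110010) = 0b11001111; 0b01011011 ⊕ 0b11001111 = 0b10010100.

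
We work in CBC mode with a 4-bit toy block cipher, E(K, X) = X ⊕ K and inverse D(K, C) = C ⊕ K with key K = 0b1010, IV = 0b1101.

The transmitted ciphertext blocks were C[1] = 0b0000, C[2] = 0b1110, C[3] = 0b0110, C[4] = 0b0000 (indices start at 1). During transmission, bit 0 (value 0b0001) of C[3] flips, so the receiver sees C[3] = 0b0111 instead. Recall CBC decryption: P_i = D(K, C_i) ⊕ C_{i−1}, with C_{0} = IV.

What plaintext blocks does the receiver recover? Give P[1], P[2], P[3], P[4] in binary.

P[1] = 0b0111, P[2] = 0b0100, P[3] = 0b0011, P[4] = 0b1101

Only C[3] changed, to 0b0111. In CBC, a change in C_i garbles P_i and flips the same bit in P_{i+1}. Decrypting the received ciphertext:
P[1]: D(K, 0b0000) = 0b1010; 0b1010 ⊕ 0b1101 = 0b0111.
P[2]: D(K, 0b1110) = 0b0100; 0b0100 ⊕ 0b0000 = 0b0100.
P[3]: D(K, 0b0111) = 0b1101; 0b1101 ⊕ 0b1110 = 0b0011.
P[4]: D(K, 0b0000) = 0b1010; 0b1010 ⊕ 0b0111 = 0b1101.
Blocks that differ from the original plaintext: P[3], P[4].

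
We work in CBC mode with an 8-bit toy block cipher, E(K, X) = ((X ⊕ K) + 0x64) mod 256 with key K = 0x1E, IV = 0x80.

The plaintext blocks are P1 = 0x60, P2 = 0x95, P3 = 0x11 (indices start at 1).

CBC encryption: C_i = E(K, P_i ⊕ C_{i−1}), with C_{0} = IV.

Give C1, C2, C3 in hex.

C1: P1 ⊕ 0x80 = 0xE0; E(K, 0xE0) = 0x62.
C2: P2 ⊕ 0x62 = 0xF7; E(K, 0xF7) = 0x4D.
C3: P3 ⊕ 0x4D = 0x5C; E(K, 0x5C) = 0xA6.

C1 = 0x62, C2 = 0x4D, C3 = 0xA6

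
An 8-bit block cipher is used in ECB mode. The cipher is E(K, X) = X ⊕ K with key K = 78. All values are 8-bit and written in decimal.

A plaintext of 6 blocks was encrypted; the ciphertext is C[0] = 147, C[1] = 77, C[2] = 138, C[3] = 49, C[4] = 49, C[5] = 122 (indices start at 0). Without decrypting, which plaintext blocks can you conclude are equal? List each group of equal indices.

P[3] = P[4]

ECB encrypts each block independently with the same key, so equal ciphertext blocks imply equal plaintext blocks.
C[3] = C[4] = 49, so P[3] = P[4].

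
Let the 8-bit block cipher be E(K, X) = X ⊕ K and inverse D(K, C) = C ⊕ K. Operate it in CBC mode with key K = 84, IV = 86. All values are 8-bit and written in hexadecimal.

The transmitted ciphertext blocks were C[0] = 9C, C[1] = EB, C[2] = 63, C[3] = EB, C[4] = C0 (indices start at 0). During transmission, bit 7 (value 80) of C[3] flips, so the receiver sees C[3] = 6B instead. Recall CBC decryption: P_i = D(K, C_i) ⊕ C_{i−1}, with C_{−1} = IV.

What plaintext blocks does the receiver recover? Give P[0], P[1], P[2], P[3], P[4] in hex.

P[0] = 9E, P[1] = F3, P[2] = 0C, P[3] = 8C, P[4] = 2F

Only C[3] changed, to 6B. In CBC, a change in C_i garbles P_i and flips the same bit in P_{i+1}. Decrypting the received ciphertext:
P[0]: D(K, 9C) = 18; 18 ⊕ 86 = 9E.
P[1]: D(K, EB) = 6F; 6F ⊕ 9C = F3.
P[2]: D(K, 63) = E7; E7 ⊕ EB = 0C.
P[3]: D(K, 6B) = EF; EF ⊕ 63 = 8C.
P[4]: D(K, C0) = 44; 44 ⊕ 6B = 2F.
Blocks that differ from the original plaintext: P[3], P[4].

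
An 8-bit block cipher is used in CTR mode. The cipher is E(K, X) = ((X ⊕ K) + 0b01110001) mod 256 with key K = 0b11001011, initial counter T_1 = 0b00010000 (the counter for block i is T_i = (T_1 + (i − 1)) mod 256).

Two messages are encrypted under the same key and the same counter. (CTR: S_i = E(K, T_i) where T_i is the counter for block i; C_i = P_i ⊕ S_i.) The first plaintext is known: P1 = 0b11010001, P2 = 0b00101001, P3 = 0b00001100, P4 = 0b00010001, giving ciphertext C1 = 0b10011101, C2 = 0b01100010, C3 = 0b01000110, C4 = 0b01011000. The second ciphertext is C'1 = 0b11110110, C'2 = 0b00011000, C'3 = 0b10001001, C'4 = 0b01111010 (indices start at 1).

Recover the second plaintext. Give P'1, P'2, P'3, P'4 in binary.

In CTR with a reused counter, both messages share the same keystream S_i, so C_i ⊕ C'_i = P_i ⊕ P'_i and thus P'_i = P_i ⊕ C_i ⊕ C'_i.
P'1: 0b11010001 ⊕ 0b10011101 ⊕ 0b11110110 = 0b10111010.
P'2: 0b00101001 ⊕ 0b01100010 ⊕ 0b00011000 = 0b01010011.
P'3: 0b00001100 ⊕ 0b01000110 ⊕ 0b10001001 = 0b11000011.
P'4: 0b00010001 ⊕ 0b01011000 ⊕ 0b01111010 = 0b00110011.

P'1 = 0b10111010, P'2 = 0b01010011, P'3 = 0b11000011, P'4 = 0b00110011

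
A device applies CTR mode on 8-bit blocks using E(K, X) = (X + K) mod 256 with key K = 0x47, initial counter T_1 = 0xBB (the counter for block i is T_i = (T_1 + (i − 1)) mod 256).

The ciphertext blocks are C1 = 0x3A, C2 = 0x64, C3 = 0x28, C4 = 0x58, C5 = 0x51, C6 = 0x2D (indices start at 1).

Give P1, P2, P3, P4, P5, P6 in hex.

CTR decryption: S_i = E(K, T_i) where T_i is the counter for block i; P_i = C_i ⊕ S_i.
P1: T = 0xBB, S = E(K, T) = 0x02; 0x3A ⊕ 0x02 = 0x38.
P2: T = 0xBC, S = E(K, T) = 0x03; 0x64 ⊕ 0x03 = 0x67.
P3: T = 0xBD, S = E(K, T) = 0x04; 0x28 ⊕ 0x04 = 0x2C.
P4: T = 0xBE, S = E(K, T) = 0x05; 0x58 ⊕ 0x05 = 0x5D.
P5: T = 0xBF, S = E(K, T) = 0x06; 0x51 ⊕ 0x06 = 0x57.
P6: T = 0xC0, S = E(K, T) = 0x07; 0x2D ⊕ 0x07 = 0x2A.

P1 = 0x38, P2 = 0x67, P3 = 0x2C, P4 = 0x5D, P5 = 0x57, P6 = 0x2A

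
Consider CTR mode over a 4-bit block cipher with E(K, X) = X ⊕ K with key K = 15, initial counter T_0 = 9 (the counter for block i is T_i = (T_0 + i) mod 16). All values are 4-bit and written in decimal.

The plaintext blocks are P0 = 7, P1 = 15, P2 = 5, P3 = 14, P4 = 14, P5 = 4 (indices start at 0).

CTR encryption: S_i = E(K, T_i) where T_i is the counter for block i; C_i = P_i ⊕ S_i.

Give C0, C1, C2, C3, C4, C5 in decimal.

C0 = 1, C1 = 10, C2 = 1, C3 = 13, C4 = 12, C5 = 5

C0: T = 9, S = E(K, T) = 6; 7 ⊕ 6 = 1.
C1: T = 10, S = E(K, T) = 5; 15 ⊕ 5 = 10.
C2: T = 11, S = E(K, T) = 4; 5 ⊕ 4 = 1.
C3: T = 12, S = E(K, T) = 3; 14 ⊕ 3 = 13.
C4: T = 13, S = E(K, T) = 2; 14 ⊕ 2 = 12.
C5: T = 14, S = E(K, T) = 1; 4 ⊕ 1 = 5.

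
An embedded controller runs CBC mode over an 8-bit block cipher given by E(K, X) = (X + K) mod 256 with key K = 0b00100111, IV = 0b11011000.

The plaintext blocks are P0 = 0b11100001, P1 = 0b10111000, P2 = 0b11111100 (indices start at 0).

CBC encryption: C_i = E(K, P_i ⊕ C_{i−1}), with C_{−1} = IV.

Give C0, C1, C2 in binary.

C0 = 0b01100000, C1 = 0b11111111, C2 = 0b00101010

C0: P0 ⊕ 0b11011000 = 0b00111001; E(K, 0b00111001) = 0b01100000.
C1: P1 ⊕ 0b01100000 = 0b11011000; E(K, 0b11011000) = 0b11111111.
C2: P2 ⊕ 0b11111111 = 0b00000011; E(K, 0b00000011) = 0b00101010.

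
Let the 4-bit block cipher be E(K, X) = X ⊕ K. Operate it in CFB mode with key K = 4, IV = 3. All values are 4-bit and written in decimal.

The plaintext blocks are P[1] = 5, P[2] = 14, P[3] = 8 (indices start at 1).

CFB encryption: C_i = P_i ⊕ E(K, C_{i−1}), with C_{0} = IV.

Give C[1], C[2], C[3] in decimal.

C[1]: E(K, 3) = 7; 5 ⊕ 7 = 2.
C[2]: E(K, 2) = 6; 14 ⊕ 6 = 8.
C[3]: E(K, 8) = 12; 8 ⊕ 12 = 4.

C[1] = 2, C[2] = 8, C[3] = 4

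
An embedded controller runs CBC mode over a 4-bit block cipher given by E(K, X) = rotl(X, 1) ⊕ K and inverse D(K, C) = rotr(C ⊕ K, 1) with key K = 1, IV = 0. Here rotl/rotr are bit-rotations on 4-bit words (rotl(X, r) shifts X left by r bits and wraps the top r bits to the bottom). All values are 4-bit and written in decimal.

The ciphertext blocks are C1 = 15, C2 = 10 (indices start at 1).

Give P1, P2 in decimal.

P1 = 7, P2 = 2

CBC decryption: P_i = D(K, C_i) ⊕ C_{i−1}, with C_{0} = IV.
P1: D(K, 15) = 7; 7 ⊕ 0 = 7.
P2: D(K, 10) = 13; 13 ⊕ 15 = 2.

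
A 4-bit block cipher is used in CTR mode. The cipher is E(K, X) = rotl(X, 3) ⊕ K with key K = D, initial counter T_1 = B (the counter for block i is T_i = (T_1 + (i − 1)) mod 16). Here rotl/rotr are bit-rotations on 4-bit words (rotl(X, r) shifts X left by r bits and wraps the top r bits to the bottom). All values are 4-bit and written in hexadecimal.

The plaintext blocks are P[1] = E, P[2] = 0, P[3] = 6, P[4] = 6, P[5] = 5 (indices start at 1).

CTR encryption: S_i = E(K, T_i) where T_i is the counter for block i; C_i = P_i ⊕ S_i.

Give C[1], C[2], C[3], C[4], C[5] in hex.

C[1]: T = B, S = E(K, T) = 0; E ⊕ 0 = E.
C[2]: T = C, S = E(K, T) = B; 0 ⊕ B = B.
C[3]: T = D, S = E(K, T) = 3; 6 ⊕ 3 = 5.
C[4]: T = E, S = E(K, T) = A; 6 ⊕ A = C.
C[5]: T = F, S = E(K, T) = 2; 5 ⊕ 2 = 7.

C[1] = E, C[2] = B, C[3] = 5, C[4] = C, C[5] = 7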